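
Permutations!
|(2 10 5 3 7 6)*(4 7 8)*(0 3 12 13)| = 11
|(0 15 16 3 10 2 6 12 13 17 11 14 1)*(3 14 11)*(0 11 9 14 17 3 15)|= |(1 11 9 14)(2 6 12 13 3 10)(15 16 17)|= 12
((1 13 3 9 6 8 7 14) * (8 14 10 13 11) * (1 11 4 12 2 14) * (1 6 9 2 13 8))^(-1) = (1 11 14 2 3 13 12 4)(7 8 10)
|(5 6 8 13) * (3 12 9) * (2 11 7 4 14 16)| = |(2 11 7 4 14 16)(3 12 9)(5 6 8 13)| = 12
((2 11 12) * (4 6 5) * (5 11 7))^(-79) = ((2 7 5 4 6 11 12))^(-79) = (2 11 4 7 12 6 5)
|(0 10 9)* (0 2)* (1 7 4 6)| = |(0 10 9 2)(1 7 4 6)| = 4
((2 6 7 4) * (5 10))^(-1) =(2 4 7 6)(5 10)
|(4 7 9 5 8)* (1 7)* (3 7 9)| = 10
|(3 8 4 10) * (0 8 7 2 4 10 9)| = |(0 8 10 3 7 2 4 9)| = 8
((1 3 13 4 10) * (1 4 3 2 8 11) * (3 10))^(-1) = (1 11 8 2)(3 4 10 13)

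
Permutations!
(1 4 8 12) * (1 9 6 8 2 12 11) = (1 4 2 12 9 6 8 11) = [0, 4, 12, 3, 2, 5, 8, 7, 11, 6, 10, 1, 9]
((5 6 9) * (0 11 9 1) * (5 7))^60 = ((0 11 9 7 5 6 1))^60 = (0 5 11 6 9 1 7)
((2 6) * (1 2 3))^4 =((1 2 6 3))^4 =(6)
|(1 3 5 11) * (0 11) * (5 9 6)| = 7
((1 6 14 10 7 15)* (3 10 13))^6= ((1 6 14 13 3 10 7 15))^6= (1 7 3 14)(6 15 10 13)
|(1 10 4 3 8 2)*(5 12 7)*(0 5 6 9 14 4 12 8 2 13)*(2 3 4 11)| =|(0 5 8 13)(1 10 12 7 6 9 14 11 2)| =36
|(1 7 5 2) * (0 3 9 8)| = 4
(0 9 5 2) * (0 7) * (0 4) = (0 9 5 2 7 4) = [9, 1, 7, 3, 0, 2, 6, 4, 8, 5]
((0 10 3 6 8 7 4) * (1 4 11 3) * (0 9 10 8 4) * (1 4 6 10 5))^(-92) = ((0 8 7 11 3 10 4 9 5 1))^(-92) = (0 5 4 3 7)(1 9 10 11 8)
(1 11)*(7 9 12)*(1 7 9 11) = (7 11)(9 12) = [0, 1, 2, 3, 4, 5, 6, 11, 8, 12, 10, 7, 9]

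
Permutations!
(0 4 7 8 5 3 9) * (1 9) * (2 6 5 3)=(0 4 7 8 3 1 9)(2 6 5)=[4, 9, 6, 1, 7, 2, 5, 8, 3, 0]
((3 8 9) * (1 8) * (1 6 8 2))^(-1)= (1 2)(3 9 8 6)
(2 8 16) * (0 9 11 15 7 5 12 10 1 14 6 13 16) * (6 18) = (0 9 11 15 7 5 12 10 1 14 18 6 13 16 2 8) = [9, 14, 8, 3, 4, 12, 13, 5, 0, 11, 1, 15, 10, 16, 18, 7, 2, 17, 6]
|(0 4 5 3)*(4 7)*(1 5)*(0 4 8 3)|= |(0 7 8 3 4 1 5)|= 7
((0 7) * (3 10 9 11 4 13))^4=(3 4 9)(10 13 11)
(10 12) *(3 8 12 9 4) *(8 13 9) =(3 13 9 4)(8 12 10) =[0, 1, 2, 13, 3, 5, 6, 7, 12, 4, 8, 11, 10, 9]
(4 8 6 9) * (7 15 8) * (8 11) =(4 7 15 11 8 6 9) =[0, 1, 2, 3, 7, 5, 9, 15, 6, 4, 10, 8, 12, 13, 14, 11]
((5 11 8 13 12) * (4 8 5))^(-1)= ((4 8 13 12)(5 11))^(-1)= (4 12 13 8)(5 11)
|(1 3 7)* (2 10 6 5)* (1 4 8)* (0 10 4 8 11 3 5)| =24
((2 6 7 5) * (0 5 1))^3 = ((0 5 2 6 7 1))^3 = (0 6)(1 2)(5 7)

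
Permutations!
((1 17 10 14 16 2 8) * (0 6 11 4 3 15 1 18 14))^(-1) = (0 10 17 1 15 3 4 11 6)(2 16 14 18 8)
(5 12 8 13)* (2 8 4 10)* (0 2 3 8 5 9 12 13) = [2, 1, 5, 8, 10, 13, 6, 7, 0, 12, 3, 11, 4, 9] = (0 2 5 13 9 12 4 10 3 8)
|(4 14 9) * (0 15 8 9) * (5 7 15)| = |(0 5 7 15 8 9 4 14)| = 8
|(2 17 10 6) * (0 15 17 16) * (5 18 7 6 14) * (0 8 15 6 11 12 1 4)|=|(0 6 2 16 8 15 17 10 14 5 18 7 11 12 1 4)|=16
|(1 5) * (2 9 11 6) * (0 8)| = 4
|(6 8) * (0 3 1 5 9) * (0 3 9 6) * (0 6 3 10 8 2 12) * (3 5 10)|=|(0 9 3 1 10 8 6 2 12)|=9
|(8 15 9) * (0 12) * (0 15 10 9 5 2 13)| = 6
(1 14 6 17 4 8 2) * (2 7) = (1 14 6 17 4 8 7 2) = [0, 14, 1, 3, 8, 5, 17, 2, 7, 9, 10, 11, 12, 13, 6, 15, 16, 4]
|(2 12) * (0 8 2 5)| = 5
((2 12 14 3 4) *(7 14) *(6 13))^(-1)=((2 12 7 14 3 4)(6 13))^(-1)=(2 4 3 14 7 12)(6 13)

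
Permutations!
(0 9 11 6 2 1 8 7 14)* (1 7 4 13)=(0 9 11 6 2 7 14)(1 8 4 13)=[9, 8, 7, 3, 13, 5, 2, 14, 4, 11, 10, 6, 12, 1, 0]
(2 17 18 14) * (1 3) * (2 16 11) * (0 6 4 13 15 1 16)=[6, 3, 17, 16, 13, 5, 4, 7, 8, 9, 10, 2, 12, 15, 0, 1, 11, 18, 14]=(0 6 4 13 15 1 3 16 11 2 17 18 14)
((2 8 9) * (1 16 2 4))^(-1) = ((1 16 2 8 9 4))^(-1) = (1 4 9 8 2 16)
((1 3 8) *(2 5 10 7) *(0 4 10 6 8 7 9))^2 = ((0 4 10 9)(1 3 7 2 5 6 8))^2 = (0 10)(1 7 5 8 3 2 6)(4 9)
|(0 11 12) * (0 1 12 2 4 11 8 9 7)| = |(0 8 9 7)(1 12)(2 4 11)| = 12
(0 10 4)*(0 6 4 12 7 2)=(0 10 12 7 2)(4 6)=[10, 1, 0, 3, 6, 5, 4, 2, 8, 9, 12, 11, 7]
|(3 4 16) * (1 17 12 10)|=12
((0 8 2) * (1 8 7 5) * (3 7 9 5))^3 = (0 1)(2 5)(3 7)(8 9)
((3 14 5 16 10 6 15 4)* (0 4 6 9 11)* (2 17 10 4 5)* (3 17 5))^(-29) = ((0 3 14 2 5 16 4 17 10 9 11)(6 15))^(-29) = (0 5 10 3 16 9 14 4 11 2 17)(6 15)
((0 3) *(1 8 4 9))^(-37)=((0 3)(1 8 4 9))^(-37)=(0 3)(1 9 4 8)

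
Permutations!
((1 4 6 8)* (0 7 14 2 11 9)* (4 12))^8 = ((0 7 14 2 11 9)(1 12 4 6 8))^8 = (0 14 11)(1 6 12 8 4)(2 9 7)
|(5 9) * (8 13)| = 2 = |(5 9)(8 13)|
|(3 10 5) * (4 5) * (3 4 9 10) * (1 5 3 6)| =|(1 5 4 3 6)(9 10)| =10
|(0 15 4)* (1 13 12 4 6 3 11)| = 9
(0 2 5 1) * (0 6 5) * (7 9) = [2, 6, 0, 3, 4, 1, 5, 9, 8, 7] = (0 2)(1 6 5)(7 9)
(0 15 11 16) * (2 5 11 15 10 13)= (0 10 13 2 5 11 16)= [10, 1, 5, 3, 4, 11, 6, 7, 8, 9, 13, 16, 12, 2, 14, 15, 0]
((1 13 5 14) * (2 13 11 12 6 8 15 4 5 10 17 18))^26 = (1 14 5 4 15 8 6 12 11)(2 13 10 17 18) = ((1 11 12 6 8 15 4 5 14)(2 13 10 17 18))^26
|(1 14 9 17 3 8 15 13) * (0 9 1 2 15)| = |(0 9 17 3 8)(1 14)(2 15 13)| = 30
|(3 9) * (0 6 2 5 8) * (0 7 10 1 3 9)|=9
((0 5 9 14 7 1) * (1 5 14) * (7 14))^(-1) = ((14)(0 7 5 9 1))^(-1) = (14)(0 1 9 5 7)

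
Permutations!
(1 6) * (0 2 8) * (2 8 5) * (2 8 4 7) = (0 4 7 2 5 8)(1 6) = [4, 6, 5, 3, 7, 8, 1, 2, 0]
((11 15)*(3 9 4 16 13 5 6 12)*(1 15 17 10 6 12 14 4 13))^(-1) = (1 16 4 14 6 10 17 11 15)(3 12 5 13 9)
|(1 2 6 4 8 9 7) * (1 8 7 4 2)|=4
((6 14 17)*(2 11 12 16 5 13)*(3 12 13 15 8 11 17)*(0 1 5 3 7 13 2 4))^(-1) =(0 4 13 7 14 6 17 2 11 8 15 5 1)(3 16 12)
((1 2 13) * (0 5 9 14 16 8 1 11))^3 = (0 14 1 11 9 8 13 5 16 2)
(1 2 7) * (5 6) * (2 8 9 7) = [0, 8, 2, 3, 4, 6, 5, 1, 9, 7] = (1 8 9 7)(5 6)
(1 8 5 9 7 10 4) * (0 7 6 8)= [7, 0, 2, 3, 1, 9, 8, 10, 5, 6, 4]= (0 7 10 4 1)(5 9 6 8)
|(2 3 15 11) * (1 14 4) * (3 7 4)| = 8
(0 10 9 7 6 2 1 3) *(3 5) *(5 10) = (0 5 3)(1 10 9 7 6 2) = [5, 10, 1, 0, 4, 3, 2, 6, 8, 7, 9]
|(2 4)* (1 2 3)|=4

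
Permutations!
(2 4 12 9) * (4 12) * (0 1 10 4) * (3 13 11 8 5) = [1, 10, 12, 13, 0, 3, 6, 7, 5, 2, 4, 8, 9, 11] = (0 1 10 4)(2 12 9)(3 13 11 8 5)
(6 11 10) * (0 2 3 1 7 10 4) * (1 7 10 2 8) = (0 8 1 10 6 11 4)(2 3 7) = [8, 10, 3, 7, 0, 5, 11, 2, 1, 9, 6, 4]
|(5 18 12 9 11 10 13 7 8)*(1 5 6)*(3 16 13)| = 13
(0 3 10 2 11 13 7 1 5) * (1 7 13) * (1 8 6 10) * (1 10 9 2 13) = (0 3 10 13 1 5)(2 11 8 6 9) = [3, 5, 11, 10, 4, 0, 9, 7, 6, 2, 13, 8, 12, 1]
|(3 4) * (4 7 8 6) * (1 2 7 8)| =12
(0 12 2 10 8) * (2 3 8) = [12, 1, 10, 8, 4, 5, 6, 7, 0, 9, 2, 11, 3] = (0 12 3 8)(2 10)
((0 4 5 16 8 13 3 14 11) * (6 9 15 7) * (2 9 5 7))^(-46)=(0 14 13 16 6 4 11 3 8 5 7)(2 15 9)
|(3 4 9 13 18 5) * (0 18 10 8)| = 9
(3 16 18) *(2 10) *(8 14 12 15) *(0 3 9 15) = [3, 1, 10, 16, 4, 5, 6, 7, 14, 15, 2, 11, 0, 13, 12, 8, 18, 17, 9] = (0 3 16 18 9 15 8 14 12)(2 10)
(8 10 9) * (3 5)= (3 5)(8 10 9)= [0, 1, 2, 5, 4, 3, 6, 7, 10, 8, 9]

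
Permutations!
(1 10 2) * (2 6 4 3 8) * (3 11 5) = (1 10 6 4 11 5 3 8 2) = [0, 10, 1, 8, 11, 3, 4, 7, 2, 9, 6, 5]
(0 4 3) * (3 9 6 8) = [4, 1, 2, 0, 9, 5, 8, 7, 3, 6] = (0 4 9 6 8 3)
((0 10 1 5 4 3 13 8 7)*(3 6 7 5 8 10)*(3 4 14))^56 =((0 4 6 7)(1 8 5 14 3 13 10))^56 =(14)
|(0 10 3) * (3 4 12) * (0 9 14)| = 7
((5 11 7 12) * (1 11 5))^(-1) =(1 12 7 11)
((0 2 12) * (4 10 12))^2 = ((0 2 4 10 12))^2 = (0 4 12 2 10)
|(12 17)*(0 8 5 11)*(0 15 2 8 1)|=|(0 1)(2 8 5 11 15)(12 17)|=10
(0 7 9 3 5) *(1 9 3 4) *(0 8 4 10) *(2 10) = (0 7 3 5 8 4 1 9 2 10) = [7, 9, 10, 5, 1, 8, 6, 3, 4, 2, 0]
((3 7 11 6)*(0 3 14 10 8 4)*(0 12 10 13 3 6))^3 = ((0 6 14 13 3 7 11)(4 12 10 8))^3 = (0 13 11 14 7 6 3)(4 8 10 12)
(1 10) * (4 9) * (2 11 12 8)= (1 10)(2 11 12 8)(4 9)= [0, 10, 11, 3, 9, 5, 6, 7, 2, 4, 1, 12, 8]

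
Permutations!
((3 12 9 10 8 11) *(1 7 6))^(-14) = (1 7 6)(3 8 9)(10 12 11)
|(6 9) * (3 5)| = 2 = |(3 5)(6 9)|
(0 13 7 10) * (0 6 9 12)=(0 13 7 10 6 9 12)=[13, 1, 2, 3, 4, 5, 9, 10, 8, 12, 6, 11, 0, 7]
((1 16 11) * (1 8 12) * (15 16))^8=((1 15 16 11 8 12))^8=(1 16 8)(11 12 15)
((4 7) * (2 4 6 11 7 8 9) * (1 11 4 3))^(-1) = (1 3 2 9 8 4 6 7 11)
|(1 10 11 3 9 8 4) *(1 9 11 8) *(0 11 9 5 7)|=|(0 11 3 9 1 10 8 4 5 7)|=10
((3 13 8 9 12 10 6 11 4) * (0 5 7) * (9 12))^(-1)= ((0 5 7)(3 13 8 12 10 6 11 4))^(-1)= (0 7 5)(3 4 11 6 10 12 8 13)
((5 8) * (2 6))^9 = ((2 6)(5 8))^9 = (2 6)(5 8)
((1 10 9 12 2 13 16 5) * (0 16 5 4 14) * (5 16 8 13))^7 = ((0 8 13 16 4 14)(1 10 9 12 2 5))^7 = (0 8 13 16 4 14)(1 10 9 12 2 5)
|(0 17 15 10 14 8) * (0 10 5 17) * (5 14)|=6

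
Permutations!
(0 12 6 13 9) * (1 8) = (0 12 6 13 9)(1 8) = [12, 8, 2, 3, 4, 5, 13, 7, 1, 0, 10, 11, 6, 9]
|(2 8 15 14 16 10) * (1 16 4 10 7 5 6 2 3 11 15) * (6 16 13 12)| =|(1 13 12 6 2 8)(3 11 15 14 4 10)(5 16 7)| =6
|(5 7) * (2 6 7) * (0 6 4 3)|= |(0 6 7 5 2 4 3)|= 7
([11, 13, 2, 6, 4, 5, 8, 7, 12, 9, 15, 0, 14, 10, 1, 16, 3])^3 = [11, 15, 2, 12, 4, 5, 14, 7, 1, 9, 3, 0, 13, 16, 10, 6, 8]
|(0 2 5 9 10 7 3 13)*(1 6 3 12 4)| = 12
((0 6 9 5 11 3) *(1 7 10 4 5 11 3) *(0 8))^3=((0 6 9 11 1 7 10 4 5 3 8))^3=(0 11 10 3 6 1 4 8 9 7 5)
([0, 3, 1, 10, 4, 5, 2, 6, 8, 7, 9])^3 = (1 9 2 10 6 3 7)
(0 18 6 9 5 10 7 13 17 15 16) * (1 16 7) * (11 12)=(0 18 6 9 5 10 1 16)(7 13 17 15)(11 12)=[18, 16, 2, 3, 4, 10, 9, 13, 8, 5, 1, 12, 11, 17, 14, 7, 0, 15, 6]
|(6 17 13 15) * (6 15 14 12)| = |(6 17 13 14 12)| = 5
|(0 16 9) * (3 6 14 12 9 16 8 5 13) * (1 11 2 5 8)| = 11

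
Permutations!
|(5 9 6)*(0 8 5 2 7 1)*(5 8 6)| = |(0 6 2 7 1)(5 9)| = 10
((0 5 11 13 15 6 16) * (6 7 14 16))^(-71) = (0 5 11 13 15 7 14 16)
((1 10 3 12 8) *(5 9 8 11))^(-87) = ((1 10 3 12 11 5 9 8))^(-87) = (1 10 3 12 11 5 9 8)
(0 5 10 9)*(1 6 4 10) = (0 5 1 6 4 10 9) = [5, 6, 2, 3, 10, 1, 4, 7, 8, 0, 9]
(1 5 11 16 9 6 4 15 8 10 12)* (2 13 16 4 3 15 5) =(1 2 13 16 9 6 3 15 8 10 12)(4 5 11) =[0, 2, 13, 15, 5, 11, 3, 7, 10, 6, 12, 4, 1, 16, 14, 8, 9]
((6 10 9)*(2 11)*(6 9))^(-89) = (2 11)(6 10)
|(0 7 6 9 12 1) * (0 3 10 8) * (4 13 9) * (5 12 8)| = |(0 7 6 4 13 9 8)(1 3 10 5 12)| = 35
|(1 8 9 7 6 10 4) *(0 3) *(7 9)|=6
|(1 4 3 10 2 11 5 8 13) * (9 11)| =10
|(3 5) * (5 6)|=3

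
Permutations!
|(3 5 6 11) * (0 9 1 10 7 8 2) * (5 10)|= |(0 9 1 5 6 11 3 10 7 8 2)|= 11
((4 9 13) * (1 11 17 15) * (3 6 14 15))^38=((1 11 17 3 6 14 15)(4 9 13))^38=(1 3 15 17 14 11 6)(4 13 9)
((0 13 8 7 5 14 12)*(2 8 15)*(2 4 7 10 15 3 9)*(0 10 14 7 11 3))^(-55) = (0 13)(2 15)(3 12)(4 8)(5 7)(9 10)(11 14)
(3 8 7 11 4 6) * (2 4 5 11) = [0, 1, 4, 8, 6, 11, 3, 2, 7, 9, 10, 5] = (2 4 6 3 8 7)(5 11)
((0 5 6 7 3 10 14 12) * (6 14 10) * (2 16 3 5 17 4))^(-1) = (0 12 14 5 7 6 3 16 2 4 17) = ((0 17 4 2 16 3 6 7 5 14 12))^(-1)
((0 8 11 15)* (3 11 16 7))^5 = (0 11 7 8 15 3 16)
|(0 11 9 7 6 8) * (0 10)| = |(0 11 9 7 6 8 10)| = 7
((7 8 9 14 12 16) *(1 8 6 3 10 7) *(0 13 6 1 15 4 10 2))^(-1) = ((0 13 6 3 2)(1 8 9 14 12 16 15 4 10 7))^(-1) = (0 2 3 6 13)(1 7 10 4 15 16 12 14 9 8)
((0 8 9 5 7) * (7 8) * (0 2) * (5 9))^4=(9)(0 7 2)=((9)(0 7 2)(5 8))^4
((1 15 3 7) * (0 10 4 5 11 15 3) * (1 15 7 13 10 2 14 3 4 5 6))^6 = (0 5 14 7 13)(2 11 3 15 10)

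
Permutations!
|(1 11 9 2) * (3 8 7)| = 12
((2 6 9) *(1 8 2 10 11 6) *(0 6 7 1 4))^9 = (0 4 2 8 1 7 11 10 9 6) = ((0 6 9 10 11 7 1 8 2 4))^9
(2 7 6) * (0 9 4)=(0 9 4)(2 7 6)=[9, 1, 7, 3, 0, 5, 2, 6, 8, 4]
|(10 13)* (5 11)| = |(5 11)(10 13)| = 2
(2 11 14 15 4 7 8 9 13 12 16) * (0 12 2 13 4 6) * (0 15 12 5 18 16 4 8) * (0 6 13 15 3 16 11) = (0 5 18 11 14 12 4 7 6 3 16 15 13 2)(8 9) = [5, 1, 0, 16, 7, 18, 3, 6, 9, 8, 10, 14, 4, 2, 12, 13, 15, 17, 11]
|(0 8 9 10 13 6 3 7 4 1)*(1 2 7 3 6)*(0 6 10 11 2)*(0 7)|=20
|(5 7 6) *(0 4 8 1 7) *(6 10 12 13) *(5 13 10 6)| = 8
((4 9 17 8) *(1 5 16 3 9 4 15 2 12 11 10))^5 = (1 17 11 3 2 5 8 10 9 12 16 15)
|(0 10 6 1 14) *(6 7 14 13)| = 12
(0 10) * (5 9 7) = (0 10)(5 9 7) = [10, 1, 2, 3, 4, 9, 6, 5, 8, 7, 0]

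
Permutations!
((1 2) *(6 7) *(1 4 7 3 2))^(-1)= ((2 4 7 6 3))^(-1)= (2 3 6 7 4)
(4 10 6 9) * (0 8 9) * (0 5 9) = (0 8)(4 10 6 5 9) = [8, 1, 2, 3, 10, 9, 5, 7, 0, 4, 6]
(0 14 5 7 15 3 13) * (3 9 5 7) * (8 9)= (0 14 7 15 8 9 5 3 13)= [14, 1, 2, 13, 4, 3, 6, 15, 9, 5, 10, 11, 12, 0, 7, 8]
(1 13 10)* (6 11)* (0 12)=(0 12)(1 13 10)(6 11)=[12, 13, 2, 3, 4, 5, 11, 7, 8, 9, 1, 6, 0, 10]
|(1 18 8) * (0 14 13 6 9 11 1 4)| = 10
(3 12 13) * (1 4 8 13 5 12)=(1 4 8 13 3)(5 12)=[0, 4, 2, 1, 8, 12, 6, 7, 13, 9, 10, 11, 5, 3]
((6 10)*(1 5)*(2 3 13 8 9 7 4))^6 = (2 4 7 9 8 13 3)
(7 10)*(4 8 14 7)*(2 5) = (2 5)(4 8 14 7 10) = [0, 1, 5, 3, 8, 2, 6, 10, 14, 9, 4, 11, 12, 13, 7]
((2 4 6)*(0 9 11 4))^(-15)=((0 9 11 4 6 2))^(-15)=(0 4)(2 11)(6 9)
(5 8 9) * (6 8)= (5 6 8 9)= [0, 1, 2, 3, 4, 6, 8, 7, 9, 5]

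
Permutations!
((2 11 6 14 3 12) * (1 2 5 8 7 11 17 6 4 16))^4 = (1 14 8 16 6 5 4 17 12 11 2 3 7)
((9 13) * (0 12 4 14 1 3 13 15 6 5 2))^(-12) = (15)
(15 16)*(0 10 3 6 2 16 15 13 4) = [10, 1, 16, 6, 0, 5, 2, 7, 8, 9, 3, 11, 12, 4, 14, 15, 13] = (0 10 3 6 2 16 13 4)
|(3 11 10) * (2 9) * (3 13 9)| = 6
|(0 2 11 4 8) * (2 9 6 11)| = 6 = |(0 9 6 11 4 8)|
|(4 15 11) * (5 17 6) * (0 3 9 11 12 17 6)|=|(0 3 9 11 4 15 12 17)(5 6)|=8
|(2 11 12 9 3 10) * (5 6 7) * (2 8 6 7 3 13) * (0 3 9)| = 10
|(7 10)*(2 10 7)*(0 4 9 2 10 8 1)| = |(10)(0 4 9 2 8 1)| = 6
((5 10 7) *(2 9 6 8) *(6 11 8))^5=(2 9 11 8)(5 7 10)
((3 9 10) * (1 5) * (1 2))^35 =((1 5 2)(3 9 10))^35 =(1 2 5)(3 10 9)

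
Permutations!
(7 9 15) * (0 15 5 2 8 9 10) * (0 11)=(0 15 7 10 11)(2 8 9 5)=[15, 1, 8, 3, 4, 2, 6, 10, 9, 5, 11, 0, 12, 13, 14, 7]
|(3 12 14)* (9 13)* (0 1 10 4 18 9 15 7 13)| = 6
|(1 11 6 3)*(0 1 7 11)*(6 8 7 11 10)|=|(0 1)(3 11 8 7 10 6)|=6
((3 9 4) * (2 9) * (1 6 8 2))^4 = ((1 6 8 2 9 4 3))^4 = (1 9 6 4 8 3 2)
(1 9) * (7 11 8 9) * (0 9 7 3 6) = (0 9 1 3 6)(7 11 8) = [9, 3, 2, 6, 4, 5, 0, 11, 7, 1, 10, 8]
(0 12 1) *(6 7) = [12, 0, 2, 3, 4, 5, 7, 6, 8, 9, 10, 11, 1] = (0 12 1)(6 7)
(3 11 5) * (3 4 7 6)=[0, 1, 2, 11, 7, 4, 3, 6, 8, 9, 10, 5]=(3 11 5 4 7 6)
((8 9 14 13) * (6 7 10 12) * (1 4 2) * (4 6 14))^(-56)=((1 6 7 10 12 14 13 8 9 4 2))^(-56)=(1 2 4 9 8 13 14 12 10 7 6)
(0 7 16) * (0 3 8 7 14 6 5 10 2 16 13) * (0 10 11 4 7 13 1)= [14, 0, 16, 8, 7, 11, 5, 1, 13, 9, 2, 4, 12, 10, 6, 15, 3]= (0 14 6 5 11 4 7 1)(2 16 3 8 13 10)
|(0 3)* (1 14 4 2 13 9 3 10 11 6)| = 11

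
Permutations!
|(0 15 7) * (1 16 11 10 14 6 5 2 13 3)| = |(0 15 7)(1 16 11 10 14 6 5 2 13 3)| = 30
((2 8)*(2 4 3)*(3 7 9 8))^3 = ((2 3)(4 7 9 8))^3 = (2 3)(4 8 9 7)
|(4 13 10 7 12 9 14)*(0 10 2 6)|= 10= |(0 10 7 12 9 14 4 13 2 6)|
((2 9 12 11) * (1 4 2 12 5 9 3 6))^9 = ((1 4 2 3 6)(5 9)(11 12))^9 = (1 6 3 2 4)(5 9)(11 12)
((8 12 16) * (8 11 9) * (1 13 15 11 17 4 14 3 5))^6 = ((1 13 15 11 9 8 12 16 17 4 14 3 5))^6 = (1 12 5 8 3 9 14 11 4 15 17 13 16)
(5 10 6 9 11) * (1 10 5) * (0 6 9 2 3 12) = [6, 10, 3, 12, 4, 5, 2, 7, 8, 11, 9, 1, 0] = (0 6 2 3 12)(1 10 9 11)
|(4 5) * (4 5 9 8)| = 3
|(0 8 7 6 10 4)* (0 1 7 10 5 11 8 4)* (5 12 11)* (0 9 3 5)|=|(0 4 1 7 6 12 11 8 10 9 3 5)|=12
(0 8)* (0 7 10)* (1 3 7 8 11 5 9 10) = (0 11 5 9 10)(1 3 7) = [11, 3, 2, 7, 4, 9, 6, 1, 8, 10, 0, 5]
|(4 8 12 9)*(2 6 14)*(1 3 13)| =|(1 3 13)(2 6 14)(4 8 12 9)| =12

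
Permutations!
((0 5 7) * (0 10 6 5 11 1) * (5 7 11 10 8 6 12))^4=(0 11 12)(1 5 10)(6 7 8)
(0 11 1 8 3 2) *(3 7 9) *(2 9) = [11, 8, 0, 9, 4, 5, 6, 2, 7, 3, 10, 1] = (0 11 1 8 7 2)(3 9)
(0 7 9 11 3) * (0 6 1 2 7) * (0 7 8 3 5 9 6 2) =(0 7 6 1)(2 8 3)(5 9 11) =[7, 0, 8, 2, 4, 9, 1, 6, 3, 11, 10, 5]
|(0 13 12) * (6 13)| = 4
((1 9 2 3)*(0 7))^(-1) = ((0 7)(1 9 2 3))^(-1) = (0 7)(1 3 2 9)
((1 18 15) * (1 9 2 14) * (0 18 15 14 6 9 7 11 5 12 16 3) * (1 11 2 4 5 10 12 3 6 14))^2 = ((0 18 1 15 7 2 14 11 10 12 16 6 9 4 5 3))^2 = (0 1 7 14 10 16 9 5)(2 11 12 6 4 3 18 15)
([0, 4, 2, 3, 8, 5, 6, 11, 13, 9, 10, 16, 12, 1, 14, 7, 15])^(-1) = (1 13 8 4)(7 15 16 11)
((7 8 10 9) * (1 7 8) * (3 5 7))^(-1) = (1 7 5 3)(8 9 10)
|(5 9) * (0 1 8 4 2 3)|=|(0 1 8 4 2 3)(5 9)|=6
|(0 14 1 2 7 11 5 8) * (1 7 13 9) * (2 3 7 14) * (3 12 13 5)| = |(14)(0 2 5 8)(1 12 13 9)(3 7 11)| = 12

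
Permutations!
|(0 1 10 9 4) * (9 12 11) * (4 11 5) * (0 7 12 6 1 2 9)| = 12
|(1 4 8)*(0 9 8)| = |(0 9 8 1 4)| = 5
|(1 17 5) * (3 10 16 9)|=|(1 17 5)(3 10 16 9)|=12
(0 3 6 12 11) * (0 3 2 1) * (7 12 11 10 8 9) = (0 2 1)(3 6 11)(7 12 10 8 9) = [2, 0, 1, 6, 4, 5, 11, 12, 9, 7, 8, 3, 10]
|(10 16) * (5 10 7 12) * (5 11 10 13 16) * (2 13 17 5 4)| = 8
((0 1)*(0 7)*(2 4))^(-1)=((0 1 7)(2 4))^(-1)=(0 7 1)(2 4)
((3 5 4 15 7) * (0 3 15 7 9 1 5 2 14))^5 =((0 3 2 14)(1 5 4 7 15 9))^5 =(0 3 2 14)(1 9 15 7 4 5)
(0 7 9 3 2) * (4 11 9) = [7, 1, 0, 2, 11, 5, 6, 4, 8, 3, 10, 9] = (0 7 4 11 9 3 2)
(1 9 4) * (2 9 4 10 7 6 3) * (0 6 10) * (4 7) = [6, 7, 9, 2, 1, 5, 3, 10, 8, 0, 4] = (0 6 3 2 9)(1 7 10 4)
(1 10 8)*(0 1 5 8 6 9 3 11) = (0 1 10 6 9 3 11)(5 8) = [1, 10, 2, 11, 4, 8, 9, 7, 5, 3, 6, 0]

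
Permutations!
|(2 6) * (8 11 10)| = |(2 6)(8 11 10)| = 6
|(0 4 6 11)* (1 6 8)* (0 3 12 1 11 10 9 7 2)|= 12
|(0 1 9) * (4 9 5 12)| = 6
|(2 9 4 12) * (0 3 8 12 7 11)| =9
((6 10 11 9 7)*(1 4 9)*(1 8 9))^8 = ((1 4)(6 10 11 8 9 7))^8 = (6 11 9)(7 10 8)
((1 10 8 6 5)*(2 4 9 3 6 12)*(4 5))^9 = ((1 10 8 12 2 5)(3 6 4 9))^9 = (1 12)(2 10)(3 6 4 9)(5 8)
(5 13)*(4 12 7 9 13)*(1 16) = (1 16)(4 12 7 9 13 5) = [0, 16, 2, 3, 12, 4, 6, 9, 8, 13, 10, 11, 7, 5, 14, 15, 1]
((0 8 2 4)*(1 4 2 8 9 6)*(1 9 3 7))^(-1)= ((0 3 7 1 4)(6 9))^(-1)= (0 4 1 7 3)(6 9)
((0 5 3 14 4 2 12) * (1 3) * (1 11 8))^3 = ((0 5 11 8 1 3 14 4 2 12))^3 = (0 8 14 12 11 3 2 5 1 4)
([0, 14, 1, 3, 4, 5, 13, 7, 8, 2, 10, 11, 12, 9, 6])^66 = (14)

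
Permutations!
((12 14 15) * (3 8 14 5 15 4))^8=(5 12 15)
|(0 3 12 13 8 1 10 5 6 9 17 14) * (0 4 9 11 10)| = |(0 3 12 13 8 1)(4 9 17 14)(5 6 11 10)| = 12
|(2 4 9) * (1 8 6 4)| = 6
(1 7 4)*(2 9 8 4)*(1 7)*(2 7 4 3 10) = [0, 1, 9, 10, 4, 5, 6, 7, 3, 8, 2] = (2 9 8 3 10)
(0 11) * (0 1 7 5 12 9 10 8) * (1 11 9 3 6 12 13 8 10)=[9, 7, 2, 6, 4, 13, 12, 5, 0, 1, 10, 11, 3, 8]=(0 9 1 7 5 13 8)(3 6 12)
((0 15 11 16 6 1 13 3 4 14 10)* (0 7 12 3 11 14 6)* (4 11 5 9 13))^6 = ((0 15 14 10 7 12 3 11 16)(1 4 6)(5 9 13))^6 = (0 3 10)(7 15 11)(12 14 16)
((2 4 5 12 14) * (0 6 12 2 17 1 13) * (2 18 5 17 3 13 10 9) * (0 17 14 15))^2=((0 6 12 15)(1 10 9 2 4 14 3 13 17)(5 18))^2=(18)(0 12)(1 9 4 3 17 10 2 14 13)(6 15)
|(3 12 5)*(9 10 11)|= 3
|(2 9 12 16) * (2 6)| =|(2 9 12 16 6)| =5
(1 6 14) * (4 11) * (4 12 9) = [0, 6, 2, 3, 11, 5, 14, 7, 8, 4, 10, 12, 9, 13, 1] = (1 6 14)(4 11 12 9)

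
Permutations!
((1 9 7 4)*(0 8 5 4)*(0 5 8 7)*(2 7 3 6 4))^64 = (0 1 6)(2 7 5)(3 9 4)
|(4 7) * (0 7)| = |(0 7 4)| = 3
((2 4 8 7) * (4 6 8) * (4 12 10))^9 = (12)(2 6 8 7)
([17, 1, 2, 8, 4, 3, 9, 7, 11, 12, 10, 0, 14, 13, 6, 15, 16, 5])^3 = [3, 1, 2, 0, 4, 11, 14, 7, 17, 6, 10, 5, 9, 13, 12, 15, 16, 8]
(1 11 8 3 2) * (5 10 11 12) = [0, 12, 1, 2, 4, 10, 6, 7, 3, 9, 11, 8, 5] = (1 12 5 10 11 8 3 2)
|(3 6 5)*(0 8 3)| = 5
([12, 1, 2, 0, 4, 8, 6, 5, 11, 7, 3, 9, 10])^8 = [0, 1, 2, 3, 4, 9, 6, 11, 7, 8, 10, 5, 12]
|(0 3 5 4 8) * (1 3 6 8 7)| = 15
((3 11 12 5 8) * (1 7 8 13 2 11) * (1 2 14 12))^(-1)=(1 11 2 3 8 7)(5 12 14 13)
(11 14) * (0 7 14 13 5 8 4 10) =(0 7 14 11 13 5 8 4 10) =[7, 1, 2, 3, 10, 8, 6, 14, 4, 9, 0, 13, 12, 5, 11]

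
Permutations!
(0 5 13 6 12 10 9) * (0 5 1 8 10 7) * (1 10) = (0 10 9 5 13 6 12 7)(1 8) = [10, 8, 2, 3, 4, 13, 12, 0, 1, 5, 9, 11, 7, 6]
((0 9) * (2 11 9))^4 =((0 2 11 9))^4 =(11)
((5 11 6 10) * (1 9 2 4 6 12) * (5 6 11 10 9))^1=(1 5 10 6 9 2 4 11 12)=((1 5 10 6 9 2 4 11 12))^1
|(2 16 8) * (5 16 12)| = |(2 12 5 16 8)| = 5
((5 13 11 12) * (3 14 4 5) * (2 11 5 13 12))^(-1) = (2 11)(3 12 5 13 4 14)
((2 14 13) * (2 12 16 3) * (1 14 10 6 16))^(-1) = (1 12 13 14)(2 3 16 6 10)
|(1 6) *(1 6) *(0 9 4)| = |(0 9 4)| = 3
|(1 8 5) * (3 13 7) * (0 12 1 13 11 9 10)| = |(0 12 1 8 5 13 7 3 11 9 10)| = 11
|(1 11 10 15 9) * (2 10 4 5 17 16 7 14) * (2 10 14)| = 12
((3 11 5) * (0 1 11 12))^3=((0 1 11 5 3 12))^3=(0 5)(1 3)(11 12)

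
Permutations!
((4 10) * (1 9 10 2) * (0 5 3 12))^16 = (12)(1 9 10 4 2) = ((0 5 3 12)(1 9 10 4 2))^16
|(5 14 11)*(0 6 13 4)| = 12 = |(0 6 13 4)(5 14 11)|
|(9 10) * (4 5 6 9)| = |(4 5 6 9 10)| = 5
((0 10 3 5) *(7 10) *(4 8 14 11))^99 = (0 5 3 10 7)(4 11 14 8)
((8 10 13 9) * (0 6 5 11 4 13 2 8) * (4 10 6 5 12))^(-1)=((0 5 11 10 2 8 6 12 4 13 9))^(-1)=(0 9 13 4 12 6 8 2 10 11 5)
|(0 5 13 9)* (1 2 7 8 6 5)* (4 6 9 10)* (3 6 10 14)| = 30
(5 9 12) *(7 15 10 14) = (5 9 12)(7 15 10 14) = [0, 1, 2, 3, 4, 9, 6, 15, 8, 12, 14, 11, 5, 13, 7, 10]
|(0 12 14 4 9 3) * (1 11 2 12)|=9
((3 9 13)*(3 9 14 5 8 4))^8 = (3 8 14 4 5)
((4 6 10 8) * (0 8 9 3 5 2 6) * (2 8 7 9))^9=((0 7 9 3 5 8 4)(2 6 10))^9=(10)(0 9 5 4 7 3 8)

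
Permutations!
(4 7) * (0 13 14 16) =(0 13 14 16)(4 7) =[13, 1, 2, 3, 7, 5, 6, 4, 8, 9, 10, 11, 12, 14, 16, 15, 0]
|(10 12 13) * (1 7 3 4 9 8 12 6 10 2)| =|(1 7 3 4 9 8 12 13 2)(6 10)| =18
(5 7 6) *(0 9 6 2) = (0 9 6 5 7 2) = [9, 1, 0, 3, 4, 7, 5, 2, 8, 6]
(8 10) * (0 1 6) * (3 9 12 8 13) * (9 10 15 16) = (0 1 6)(3 10 13)(8 15 16 9 12) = [1, 6, 2, 10, 4, 5, 0, 7, 15, 12, 13, 11, 8, 3, 14, 16, 9]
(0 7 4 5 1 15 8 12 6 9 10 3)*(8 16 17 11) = (0 7 4 5 1 15 16 17 11 8 12 6 9 10 3) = [7, 15, 2, 0, 5, 1, 9, 4, 12, 10, 3, 8, 6, 13, 14, 16, 17, 11]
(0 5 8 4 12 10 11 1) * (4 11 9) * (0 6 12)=[5, 6, 2, 3, 0, 8, 12, 7, 11, 4, 9, 1, 10]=(0 5 8 11 1 6 12 10 9 4)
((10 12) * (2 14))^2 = (14) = ((2 14)(10 12))^2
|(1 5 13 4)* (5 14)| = |(1 14 5 13 4)| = 5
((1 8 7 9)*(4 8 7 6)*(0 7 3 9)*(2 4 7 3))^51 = (0 8 1)(2 3 6)(4 9 7)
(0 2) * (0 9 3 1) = (0 2 9 3 1) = [2, 0, 9, 1, 4, 5, 6, 7, 8, 3]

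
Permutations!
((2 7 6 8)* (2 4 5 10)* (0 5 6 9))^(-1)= (0 9 7 2 10 5)(4 8 6)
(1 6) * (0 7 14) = (0 7 14)(1 6) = [7, 6, 2, 3, 4, 5, 1, 14, 8, 9, 10, 11, 12, 13, 0]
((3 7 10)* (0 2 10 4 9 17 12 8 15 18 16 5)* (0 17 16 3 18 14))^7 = ((0 2 10 18 3 7 4 9 16 5 17 12 8 15 14))^7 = (0 9 14 4 15 7 8 3 12 18 17 10 5 2 16)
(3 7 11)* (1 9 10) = (1 9 10)(3 7 11) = [0, 9, 2, 7, 4, 5, 6, 11, 8, 10, 1, 3]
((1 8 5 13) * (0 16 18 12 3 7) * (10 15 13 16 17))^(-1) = (0 7 3 12 18 16 5 8 1 13 15 10 17)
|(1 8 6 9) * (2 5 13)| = 12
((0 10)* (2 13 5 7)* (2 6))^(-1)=(0 10)(2 6 7 5 13)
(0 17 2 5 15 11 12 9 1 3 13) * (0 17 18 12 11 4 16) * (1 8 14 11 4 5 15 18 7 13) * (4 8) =(0 7 13 17 2 15 5 18 12 9 4 16)(1 3)(8 14 11) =[7, 3, 15, 1, 16, 18, 6, 13, 14, 4, 10, 8, 9, 17, 11, 5, 0, 2, 12]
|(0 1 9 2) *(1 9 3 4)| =3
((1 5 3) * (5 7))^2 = ((1 7 5 3))^2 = (1 5)(3 7)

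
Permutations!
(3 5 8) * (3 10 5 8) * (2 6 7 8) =(2 6 7 8 10 5 3) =[0, 1, 6, 2, 4, 3, 7, 8, 10, 9, 5]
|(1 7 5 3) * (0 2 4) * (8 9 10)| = |(0 2 4)(1 7 5 3)(8 9 10)| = 12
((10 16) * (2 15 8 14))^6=((2 15 8 14)(10 16))^6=(16)(2 8)(14 15)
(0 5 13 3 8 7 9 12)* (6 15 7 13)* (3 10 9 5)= (0 3 8 13 10 9 12)(5 6 15 7)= [3, 1, 2, 8, 4, 6, 15, 5, 13, 12, 9, 11, 0, 10, 14, 7]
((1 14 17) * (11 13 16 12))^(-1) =((1 14 17)(11 13 16 12))^(-1) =(1 17 14)(11 12 16 13)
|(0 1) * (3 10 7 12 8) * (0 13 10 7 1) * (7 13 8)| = 10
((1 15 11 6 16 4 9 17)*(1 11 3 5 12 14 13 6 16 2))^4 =((1 15 3 5 12 14 13 6 2)(4 9 17 11 16))^4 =(1 12 2 5 6 3 13 15 14)(4 16 11 17 9)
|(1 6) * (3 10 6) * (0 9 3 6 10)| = 6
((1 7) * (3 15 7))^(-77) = ((1 3 15 7))^(-77) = (1 7 15 3)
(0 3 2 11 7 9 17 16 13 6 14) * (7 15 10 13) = (0 3 2 11 15 10 13 6 14)(7 9 17 16) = [3, 1, 11, 2, 4, 5, 14, 9, 8, 17, 13, 15, 12, 6, 0, 10, 7, 16]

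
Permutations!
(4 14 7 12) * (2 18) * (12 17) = [0, 1, 18, 3, 14, 5, 6, 17, 8, 9, 10, 11, 4, 13, 7, 15, 16, 12, 2] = (2 18)(4 14 7 17 12)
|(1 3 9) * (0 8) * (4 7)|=|(0 8)(1 3 9)(4 7)|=6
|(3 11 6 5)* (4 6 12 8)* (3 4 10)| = 15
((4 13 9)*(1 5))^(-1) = (1 5)(4 9 13)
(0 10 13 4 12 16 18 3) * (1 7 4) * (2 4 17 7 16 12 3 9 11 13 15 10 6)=(0 6 2 4 3)(1 16 18 9 11 13)(7 17)(10 15)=[6, 16, 4, 0, 3, 5, 2, 17, 8, 11, 15, 13, 12, 1, 14, 10, 18, 7, 9]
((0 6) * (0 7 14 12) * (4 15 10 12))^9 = (0 6 7 14 4 15 10 12)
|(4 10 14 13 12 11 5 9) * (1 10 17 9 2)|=24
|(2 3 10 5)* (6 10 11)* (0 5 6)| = |(0 5 2 3 11)(6 10)| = 10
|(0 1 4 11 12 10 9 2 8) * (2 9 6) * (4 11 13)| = 8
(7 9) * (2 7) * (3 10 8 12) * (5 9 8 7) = (2 5 9)(3 10 7 8 12) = [0, 1, 5, 10, 4, 9, 6, 8, 12, 2, 7, 11, 3]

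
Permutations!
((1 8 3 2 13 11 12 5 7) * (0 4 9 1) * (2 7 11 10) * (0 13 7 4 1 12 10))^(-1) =((0 1 8 3 4 9 12 5 11 10 2 7 13))^(-1) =(0 13 7 2 10 11 5 12 9 4 3 8 1)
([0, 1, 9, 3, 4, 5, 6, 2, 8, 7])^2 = (2 7 9)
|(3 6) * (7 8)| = |(3 6)(7 8)| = 2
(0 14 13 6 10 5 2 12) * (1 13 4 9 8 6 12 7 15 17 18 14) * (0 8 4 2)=(0 1 13 12 8 6 10 5)(2 7 15 17 18 14)(4 9)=[1, 13, 7, 3, 9, 0, 10, 15, 6, 4, 5, 11, 8, 12, 2, 17, 16, 18, 14]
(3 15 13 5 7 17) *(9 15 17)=(3 17)(5 7 9 15 13)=[0, 1, 2, 17, 4, 7, 6, 9, 8, 15, 10, 11, 12, 5, 14, 13, 16, 3]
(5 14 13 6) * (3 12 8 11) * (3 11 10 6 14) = [0, 1, 2, 12, 4, 3, 5, 7, 10, 9, 6, 11, 8, 14, 13] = (3 12 8 10 6 5)(13 14)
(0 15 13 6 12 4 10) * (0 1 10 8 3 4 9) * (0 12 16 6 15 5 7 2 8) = (0 5 7 2 8 3 4)(1 10)(6 16)(9 12)(13 15) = [5, 10, 8, 4, 0, 7, 16, 2, 3, 12, 1, 11, 9, 15, 14, 13, 6]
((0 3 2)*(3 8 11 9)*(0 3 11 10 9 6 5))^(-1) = (0 5 6 11 9 10 8)(2 3)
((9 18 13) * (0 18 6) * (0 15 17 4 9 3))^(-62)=(0 13)(3 18)(4 15 9 17 6)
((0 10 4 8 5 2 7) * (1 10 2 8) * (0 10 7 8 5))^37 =(0 2 8)(1 7 10 4)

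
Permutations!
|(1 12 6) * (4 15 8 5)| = 12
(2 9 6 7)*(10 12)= (2 9 6 7)(10 12)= [0, 1, 9, 3, 4, 5, 7, 2, 8, 6, 12, 11, 10]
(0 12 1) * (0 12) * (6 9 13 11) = (1 12)(6 9 13 11) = [0, 12, 2, 3, 4, 5, 9, 7, 8, 13, 10, 6, 1, 11]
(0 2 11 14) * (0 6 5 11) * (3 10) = [2, 1, 0, 10, 4, 11, 5, 7, 8, 9, 3, 14, 12, 13, 6] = (0 2)(3 10)(5 11 14 6)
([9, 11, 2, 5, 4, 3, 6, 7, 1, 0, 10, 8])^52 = (1 11 8)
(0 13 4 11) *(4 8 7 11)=[13, 1, 2, 3, 4, 5, 6, 11, 7, 9, 10, 0, 12, 8]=(0 13 8 7 11)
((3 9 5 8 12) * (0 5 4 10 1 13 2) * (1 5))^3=((0 1 13 2)(3 9 4 10 5 8 12))^3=(0 2 13 1)(3 10 12 4 8 9 5)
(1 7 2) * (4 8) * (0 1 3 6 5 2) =(0 1 7)(2 3 6 5)(4 8) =[1, 7, 3, 6, 8, 2, 5, 0, 4]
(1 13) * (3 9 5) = (1 13)(3 9 5) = [0, 13, 2, 9, 4, 3, 6, 7, 8, 5, 10, 11, 12, 1]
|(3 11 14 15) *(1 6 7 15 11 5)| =6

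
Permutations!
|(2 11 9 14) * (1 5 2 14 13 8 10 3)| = |(14)(1 5 2 11 9 13 8 10 3)| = 9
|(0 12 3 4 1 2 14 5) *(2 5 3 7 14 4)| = 9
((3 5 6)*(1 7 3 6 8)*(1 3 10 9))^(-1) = (1 9 10 7)(3 8 5)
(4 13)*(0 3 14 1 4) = [3, 4, 2, 14, 13, 5, 6, 7, 8, 9, 10, 11, 12, 0, 1] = (0 3 14 1 4 13)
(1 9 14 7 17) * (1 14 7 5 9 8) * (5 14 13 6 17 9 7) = (1 8)(5 7 9)(6 17 13) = [0, 8, 2, 3, 4, 7, 17, 9, 1, 5, 10, 11, 12, 6, 14, 15, 16, 13]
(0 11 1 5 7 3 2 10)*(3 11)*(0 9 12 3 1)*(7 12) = (0 1 5 12 3 2 10 9 7 11) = [1, 5, 10, 2, 4, 12, 6, 11, 8, 7, 9, 0, 3]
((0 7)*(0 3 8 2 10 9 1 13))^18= (13)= ((0 7 3 8 2 10 9 1 13))^18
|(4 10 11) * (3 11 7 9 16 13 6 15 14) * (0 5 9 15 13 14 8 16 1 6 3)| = 15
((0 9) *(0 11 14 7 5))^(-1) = (0 5 7 14 11 9)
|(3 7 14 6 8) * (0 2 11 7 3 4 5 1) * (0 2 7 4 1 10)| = |(0 7 14 6 8 1 2 11 4 5 10)| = 11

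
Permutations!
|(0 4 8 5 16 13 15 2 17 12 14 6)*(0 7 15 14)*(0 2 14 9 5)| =12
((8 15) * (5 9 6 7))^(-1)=((5 9 6 7)(8 15))^(-1)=(5 7 6 9)(8 15)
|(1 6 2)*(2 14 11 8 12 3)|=|(1 6 14 11 8 12 3 2)|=8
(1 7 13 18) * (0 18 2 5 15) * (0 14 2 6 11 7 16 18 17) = (0 17)(1 16 18)(2 5 15 14)(6 11 7 13) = [17, 16, 5, 3, 4, 15, 11, 13, 8, 9, 10, 7, 12, 6, 2, 14, 18, 0, 1]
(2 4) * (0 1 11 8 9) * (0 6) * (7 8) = (0 1 11 7 8 9 6)(2 4) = [1, 11, 4, 3, 2, 5, 0, 8, 9, 6, 10, 7]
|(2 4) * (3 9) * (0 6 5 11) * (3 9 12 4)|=|(0 6 5 11)(2 3 12 4)|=4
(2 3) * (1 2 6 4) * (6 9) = (1 2 3 9 6 4) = [0, 2, 3, 9, 1, 5, 4, 7, 8, 6]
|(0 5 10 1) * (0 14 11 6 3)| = |(0 5 10 1 14 11 6 3)| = 8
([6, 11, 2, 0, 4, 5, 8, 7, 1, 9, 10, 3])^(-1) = (0 3 11 1 8 6)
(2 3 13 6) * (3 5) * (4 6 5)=(2 4 6)(3 13 5)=[0, 1, 4, 13, 6, 3, 2, 7, 8, 9, 10, 11, 12, 5]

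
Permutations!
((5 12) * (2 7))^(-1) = ((2 7)(5 12))^(-1) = (2 7)(5 12)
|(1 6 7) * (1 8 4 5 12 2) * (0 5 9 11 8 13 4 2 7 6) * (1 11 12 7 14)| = 9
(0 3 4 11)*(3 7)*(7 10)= (0 10 7 3 4 11)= [10, 1, 2, 4, 11, 5, 6, 3, 8, 9, 7, 0]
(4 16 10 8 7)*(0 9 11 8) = [9, 1, 2, 3, 16, 5, 6, 4, 7, 11, 0, 8, 12, 13, 14, 15, 10] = (0 9 11 8 7 4 16 10)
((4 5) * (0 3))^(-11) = (0 3)(4 5)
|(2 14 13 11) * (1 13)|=5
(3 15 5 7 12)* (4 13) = [0, 1, 2, 15, 13, 7, 6, 12, 8, 9, 10, 11, 3, 4, 14, 5] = (3 15 5 7 12)(4 13)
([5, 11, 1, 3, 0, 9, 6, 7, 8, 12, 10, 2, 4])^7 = [9, 11, 1, 3, 5, 12, 6, 7, 8, 4, 10, 2, 0]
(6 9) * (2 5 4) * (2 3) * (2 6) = [0, 1, 5, 6, 3, 4, 9, 7, 8, 2] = (2 5 4 3 6 9)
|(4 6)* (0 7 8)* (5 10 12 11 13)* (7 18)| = |(0 18 7 8)(4 6)(5 10 12 11 13)| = 20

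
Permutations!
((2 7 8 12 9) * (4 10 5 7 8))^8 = ((2 8 12 9)(4 10 5 7))^8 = (12)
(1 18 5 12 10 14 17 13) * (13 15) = [0, 18, 2, 3, 4, 12, 6, 7, 8, 9, 14, 11, 10, 1, 17, 13, 16, 15, 5] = (1 18 5 12 10 14 17 15 13)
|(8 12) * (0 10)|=|(0 10)(8 12)|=2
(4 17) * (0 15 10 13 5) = (0 15 10 13 5)(4 17) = [15, 1, 2, 3, 17, 0, 6, 7, 8, 9, 13, 11, 12, 5, 14, 10, 16, 4]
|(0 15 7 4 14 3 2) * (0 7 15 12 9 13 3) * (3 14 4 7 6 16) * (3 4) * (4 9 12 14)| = |(0 14)(2 6 16 9 13 4 3)| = 14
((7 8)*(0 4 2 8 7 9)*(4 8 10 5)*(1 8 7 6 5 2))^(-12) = ((0 7 6 5 4 1 8 9)(2 10))^(-12) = (10)(0 4)(1 7)(5 9)(6 8)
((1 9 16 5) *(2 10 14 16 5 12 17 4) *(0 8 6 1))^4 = ((0 8 6 1 9 5)(2 10 14 16 12 17 4))^4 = (0 9 6)(1 8 5)(2 12 10 17 14 4 16)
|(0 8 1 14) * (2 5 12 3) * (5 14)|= 8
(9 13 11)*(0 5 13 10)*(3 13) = (0 5 3 13 11 9 10) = [5, 1, 2, 13, 4, 3, 6, 7, 8, 10, 0, 9, 12, 11]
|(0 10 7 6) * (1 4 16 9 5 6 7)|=|(0 10 1 4 16 9 5 6)|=8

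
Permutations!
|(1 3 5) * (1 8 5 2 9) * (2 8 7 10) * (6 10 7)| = |(1 3 8 5 6 10 2 9)| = 8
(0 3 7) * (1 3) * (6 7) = (0 1 3 6 7) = [1, 3, 2, 6, 4, 5, 7, 0]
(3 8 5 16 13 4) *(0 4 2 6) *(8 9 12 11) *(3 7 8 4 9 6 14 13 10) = (0 9 12 11 4 7 8 5 16 10 3 6)(2 14 13) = [9, 1, 14, 6, 7, 16, 0, 8, 5, 12, 3, 4, 11, 2, 13, 15, 10]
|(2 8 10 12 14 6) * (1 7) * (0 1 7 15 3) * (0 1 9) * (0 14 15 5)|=12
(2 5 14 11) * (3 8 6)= (2 5 14 11)(3 8 6)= [0, 1, 5, 8, 4, 14, 3, 7, 6, 9, 10, 2, 12, 13, 11]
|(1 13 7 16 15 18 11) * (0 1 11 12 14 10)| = |(0 1 13 7 16 15 18 12 14 10)| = 10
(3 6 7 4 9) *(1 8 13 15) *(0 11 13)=[11, 8, 2, 6, 9, 5, 7, 4, 0, 3, 10, 13, 12, 15, 14, 1]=(0 11 13 15 1 8)(3 6 7 4 9)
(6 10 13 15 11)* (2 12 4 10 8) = (2 12 4 10 13 15 11 6 8) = [0, 1, 12, 3, 10, 5, 8, 7, 2, 9, 13, 6, 4, 15, 14, 11]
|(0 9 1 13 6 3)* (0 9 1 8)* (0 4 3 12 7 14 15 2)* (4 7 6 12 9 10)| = 33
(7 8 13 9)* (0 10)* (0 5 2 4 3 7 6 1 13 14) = (0 10 5 2 4 3 7 8 14)(1 13 9 6) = [10, 13, 4, 7, 3, 2, 1, 8, 14, 6, 5, 11, 12, 9, 0]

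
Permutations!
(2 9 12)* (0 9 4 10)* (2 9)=(0 2 4 10)(9 12)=[2, 1, 4, 3, 10, 5, 6, 7, 8, 12, 0, 11, 9]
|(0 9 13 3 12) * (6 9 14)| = |(0 14 6 9 13 3 12)| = 7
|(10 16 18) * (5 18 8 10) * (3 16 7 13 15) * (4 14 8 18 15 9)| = 35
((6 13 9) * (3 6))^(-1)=(3 9 13 6)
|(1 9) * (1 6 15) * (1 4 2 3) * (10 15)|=|(1 9 6 10 15 4 2 3)|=8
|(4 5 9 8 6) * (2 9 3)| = 7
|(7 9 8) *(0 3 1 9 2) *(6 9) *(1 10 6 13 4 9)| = |(0 3 10 6 1 13 4 9 8 7 2)| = 11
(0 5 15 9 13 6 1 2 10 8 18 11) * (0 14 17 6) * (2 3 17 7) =[5, 3, 10, 17, 4, 15, 1, 2, 18, 13, 8, 14, 12, 0, 7, 9, 16, 6, 11] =(0 5 15 9 13)(1 3 17 6)(2 10 8 18 11 14 7)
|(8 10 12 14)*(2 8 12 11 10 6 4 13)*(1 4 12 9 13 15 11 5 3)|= |(1 4 15 11 10 5 3)(2 8 6 12 14 9 13)|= 7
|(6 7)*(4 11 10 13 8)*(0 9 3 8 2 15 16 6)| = 13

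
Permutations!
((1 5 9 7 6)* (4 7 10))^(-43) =(1 6 7 4 10 9 5)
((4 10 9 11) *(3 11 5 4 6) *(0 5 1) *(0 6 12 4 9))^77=(0 12 6 5 4 3 9 10 11 1)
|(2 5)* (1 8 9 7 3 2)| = |(1 8 9 7 3 2 5)| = 7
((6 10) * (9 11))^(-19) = (6 10)(9 11)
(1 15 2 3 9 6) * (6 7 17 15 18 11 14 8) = (1 18 11 14 8 6)(2 3 9 7 17 15) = [0, 18, 3, 9, 4, 5, 1, 17, 6, 7, 10, 14, 12, 13, 8, 2, 16, 15, 11]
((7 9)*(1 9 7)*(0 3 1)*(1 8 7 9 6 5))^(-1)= ((0 3 8 7 9)(1 6 5))^(-1)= (0 9 7 8 3)(1 5 6)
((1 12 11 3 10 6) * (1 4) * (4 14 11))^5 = ((1 12 4)(3 10 6 14 11))^5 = (14)(1 4 12)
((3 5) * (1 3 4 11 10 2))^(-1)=((1 3 5 4 11 10 2))^(-1)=(1 2 10 11 4 5 3)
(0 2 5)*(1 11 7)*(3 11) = (0 2 5)(1 3 11 7) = [2, 3, 5, 11, 4, 0, 6, 1, 8, 9, 10, 7]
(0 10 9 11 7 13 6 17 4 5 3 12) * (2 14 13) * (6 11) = (0 10 9 6 17 4 5 3 12)(2 14 13 11 7) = [10, 1, 14, 12, 5, 3, 17, 2, 8, 6, 9, 7, 0, 11, 13, 15, 16, 4]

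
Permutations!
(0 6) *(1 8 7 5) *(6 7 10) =[7, 8, 2, 3, 4, 1, 0, 5, 10, 9, 6] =(0 7 5 1 8 10 6)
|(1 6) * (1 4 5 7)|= 5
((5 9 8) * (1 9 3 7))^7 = ((1 9 8 5 3 7))^7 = (1 9 8 5 3 7)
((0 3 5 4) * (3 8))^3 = (0 5 8 4 3) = ((0 8 3 5 4))^3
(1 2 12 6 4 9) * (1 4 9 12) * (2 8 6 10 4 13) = [0, 8, 1, 3, 12, 5, 9, 7, 6, 13, 4, 11, 10, 2] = (1 8 6 9 13 2)(4 12 10)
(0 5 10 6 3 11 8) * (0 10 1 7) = [5, 7, 2, 11, 4, 1, 3, 0, 10, 9, 6, 8] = (0 5 1 7)(3 11 8 10 6)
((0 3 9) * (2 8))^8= ((0 3 9)(2 8))^8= (0 9 3)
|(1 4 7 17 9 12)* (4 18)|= 7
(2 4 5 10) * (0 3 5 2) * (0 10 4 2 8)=(10)(0 3 5 4 8)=[3, 1, 2, 5, 8, 4, 6, 7, 0, 9, 10]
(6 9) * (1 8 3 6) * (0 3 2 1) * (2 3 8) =(0 8 3 6 9)(1 2) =[8, 2, 1, 6, 4, 5, 9, 7, 3, 0]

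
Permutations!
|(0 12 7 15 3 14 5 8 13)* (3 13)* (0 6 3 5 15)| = 30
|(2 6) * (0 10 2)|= |(0 10 2 6)|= 4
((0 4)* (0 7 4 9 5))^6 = ((0 9 5)(4 7))^6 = (9)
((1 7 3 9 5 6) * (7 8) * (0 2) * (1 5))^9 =(0 2)(1 9 3 7 8)(5 6)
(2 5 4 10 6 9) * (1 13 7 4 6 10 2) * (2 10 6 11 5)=(1 13 7 4 10 6 9)(5 11)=[0, 13, 2, 3, 10, 11, 9, 4, 8, 1, 6, 5, 12, 7]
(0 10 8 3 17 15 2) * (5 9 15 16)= (0 10 8 3 17 16 5 9 15 2)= [10, 1, 0, 17, 4, 9, 6, 7, 3, 15, 8, 11, 12, 13, 14, 2, 5, 16]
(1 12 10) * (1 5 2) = (1 12 10 5 2) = [0, 12, 1, 3, 4, 2, 6, 7, 8, 9, 5, 11, 10]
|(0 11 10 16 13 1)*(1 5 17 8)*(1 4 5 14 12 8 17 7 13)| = |(17)(0 11 10 16 1)(4 5 7 13 14 12 8)| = 35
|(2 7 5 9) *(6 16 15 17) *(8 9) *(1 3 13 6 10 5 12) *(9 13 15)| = |(1 3 15 17 10 5 8 13 6 16 9 2 7 12)| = 14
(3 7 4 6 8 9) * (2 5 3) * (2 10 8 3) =(2 5)(3 7 4 6)(8 9 10) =[0, 1, 5, 7, 6, 2, 3, 4, 9, 10, 8]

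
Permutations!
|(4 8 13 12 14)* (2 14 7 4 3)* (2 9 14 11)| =|(2 11)(3 9 14)(4 8 13 12 7)| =30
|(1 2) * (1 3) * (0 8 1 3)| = 4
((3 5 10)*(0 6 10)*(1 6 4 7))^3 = (0 1 3 4 6 5 7 10)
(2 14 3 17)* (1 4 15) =(1 4 15)(2 14 3 17) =[0, 4, 14, 17, 15, 5, 6, 7, 8, 9, 10, 11, 12, 13, 3, 1, 16, 2]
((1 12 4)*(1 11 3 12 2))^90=((1 2)(3 12 4 11))^90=(3 4)(11 12)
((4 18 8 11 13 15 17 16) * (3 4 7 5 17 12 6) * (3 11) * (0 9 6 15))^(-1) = (0 13 11 6 9)(3 8 18 4)(5 7 16 17)(12 15)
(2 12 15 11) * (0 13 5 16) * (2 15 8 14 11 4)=(0 13 5 16)(2 12 8 14 11 15 4)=[13, 1, 12, 3, 2, 16, 6, 7, 14, 9, 10, 15, 8, 5, 11, 4, 0]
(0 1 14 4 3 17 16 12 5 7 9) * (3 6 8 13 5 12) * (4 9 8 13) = (0 1 14 9)(3 17 16)(4 6 13 5 7 8) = [1, 14, 2, 17, 6, 7, 13, 8, 4, 0, 10, 11, 12, 5, 9, 15, 3, 16]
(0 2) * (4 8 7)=(0 2)(4 8 7)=[2, 1, 0, 3, 8, 5, 6, 4, 7]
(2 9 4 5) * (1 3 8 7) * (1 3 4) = (1 4 5 2 9)(3 8 7) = [0, 4, 9, 8, 5, 2, 6, 3, 7, 1]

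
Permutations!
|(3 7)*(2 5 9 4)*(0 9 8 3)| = |(0 9 4 2 5 8 3 7)| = 8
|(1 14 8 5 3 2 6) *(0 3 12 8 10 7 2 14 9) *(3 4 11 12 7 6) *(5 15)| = 15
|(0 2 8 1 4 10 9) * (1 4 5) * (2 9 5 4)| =4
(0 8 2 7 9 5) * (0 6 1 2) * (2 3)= (0 8)(1 3 2 7 9 5 6)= [8, 3, 7, 2, 4, 6, 1, 9, 0, 5]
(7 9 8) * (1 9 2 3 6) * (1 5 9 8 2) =(1 8 7)(2 3 6 5 9) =[0, 8, 3, 6, 4, 9, 5, 1, 7, 2]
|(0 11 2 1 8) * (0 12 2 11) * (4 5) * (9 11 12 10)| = 14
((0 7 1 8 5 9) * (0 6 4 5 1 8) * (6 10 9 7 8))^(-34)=(10)(0 1 8)(4 7)(5 6)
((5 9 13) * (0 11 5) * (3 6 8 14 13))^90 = (14)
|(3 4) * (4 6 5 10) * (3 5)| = 6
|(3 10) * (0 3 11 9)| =|(0 3 10 11 9)| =5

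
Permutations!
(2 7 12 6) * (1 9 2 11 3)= (1 9 2 7 12 6 11 3)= [0, 9, 7, 1, 4, 5, 11, 12, 8, 2, 10, 3, 6]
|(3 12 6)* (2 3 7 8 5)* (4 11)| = |(2 3 12 6 7 8 5)(4 11)| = 14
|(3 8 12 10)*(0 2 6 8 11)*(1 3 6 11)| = 12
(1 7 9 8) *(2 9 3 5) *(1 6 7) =(2 9 8 6 7 3 5) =[0, 1, 9, 5, 4, 2, 7, 3, 6, 8]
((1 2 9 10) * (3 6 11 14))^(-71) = ((1 2 9 10)(3 6 11 14))^(-71) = (1 2 9 10)(3 6 11 14)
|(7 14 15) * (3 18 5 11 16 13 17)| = 21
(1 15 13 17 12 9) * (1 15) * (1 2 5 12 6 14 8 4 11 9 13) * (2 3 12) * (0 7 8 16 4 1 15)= (0 7 8 1 3 12 13 17 6 14 16 4 11 9)(2 5)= [7, 3, 5, 12, 11, 2, 14, 8, 1, 0, 10, 9, 13, 17, 16, 15, 4, 6]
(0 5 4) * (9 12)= [5, 1, 2, 3, 0, 4, 6, 7, 8, 12, 10, 11, 9]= (0 5 4)(9 12)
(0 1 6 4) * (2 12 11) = (0 1 6 4)(2 12 11) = [1, 6, 12, 3, 0, 5, 4, 7, 8, 9, 10, 2, 11]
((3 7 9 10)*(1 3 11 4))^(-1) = (1 4 11 10 9 7 3)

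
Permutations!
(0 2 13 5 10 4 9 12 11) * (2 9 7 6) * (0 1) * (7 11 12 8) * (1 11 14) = (0 9 8 7 6 2 13 5 10 4 14 1) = [9, 0, 13, 3, 14, 10, 2, 6, 7, 8, 4, 11, 12, 5, 1]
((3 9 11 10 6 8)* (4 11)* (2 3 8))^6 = ((2 3 9 4 11 10 6))^6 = (2 6 10 11 4 9 3)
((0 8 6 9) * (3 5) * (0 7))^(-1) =(0 7 9 6 8)(3 5)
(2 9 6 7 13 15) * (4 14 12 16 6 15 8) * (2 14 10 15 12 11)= (2 9 12 16 6 7 13 8 4 10 15 14 11)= [0, 1, 9, 3, 10, 5, 7, 13, 4, 12, 15, 2, 16, 8, 11, 14, 6]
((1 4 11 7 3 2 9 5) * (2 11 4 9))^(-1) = ((1 9 5)(3 11 7))^(-1) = (1 5 9)(3 7 11)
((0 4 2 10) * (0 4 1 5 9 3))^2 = ((0 1 5 9 3)(2 10 4))^2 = (0 5 3 1 9)(2 4 10)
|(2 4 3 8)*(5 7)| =|(2 4 3 8)(5 7)| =4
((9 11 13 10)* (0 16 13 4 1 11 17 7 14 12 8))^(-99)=(0 16 13 10 9 17 7 14 12 8)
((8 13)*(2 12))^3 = (2 12)(8 13) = ((2 12)(8 13))^3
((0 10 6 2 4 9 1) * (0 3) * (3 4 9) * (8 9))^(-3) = (0 1 2)(3 9 6)(4 8 10)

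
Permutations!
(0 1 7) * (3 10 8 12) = (0 1 7)(3 10 8 12) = [1, 7, 2, 10, 4, 5, 6, 0, 12, 9, 8, 11, 3]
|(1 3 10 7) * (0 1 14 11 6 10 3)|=|(0 1)(6 10 7 14 11)|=10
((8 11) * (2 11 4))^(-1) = ((2 11 8 4))^(-1) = (2 4 8 11)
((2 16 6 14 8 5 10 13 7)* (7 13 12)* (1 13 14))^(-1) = ((1 13 14 8 5 10 12 7 2 16 6))^(-1) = (1 6 16 2 7 12 10 5 8 14 13)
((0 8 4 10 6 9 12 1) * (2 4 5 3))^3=(0 3 10 12 8 2 6 1 5 4 9)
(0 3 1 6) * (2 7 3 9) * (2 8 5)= [9, 6, 7, 1, 4, 2, 0, 3, 5, 8]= (0 9 8 5 2 7 3 1 6)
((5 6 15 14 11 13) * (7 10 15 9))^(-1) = ((5 6 9 7 10 15 14 11 13))^(-1) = (5 13 11 14 15 10 7 9 6)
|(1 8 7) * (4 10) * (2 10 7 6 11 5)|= 9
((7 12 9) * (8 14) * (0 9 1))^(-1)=((0 9 7 12 1)(8 14))^(-1)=(0 1 12 7 9)(8 14)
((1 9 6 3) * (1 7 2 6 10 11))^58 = ((1 9 10 11)(2 6 3 7))^58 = (1 10)(2 3)(6 7)(9 11)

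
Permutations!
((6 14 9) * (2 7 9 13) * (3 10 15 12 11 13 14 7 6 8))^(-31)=(2 7 8 10 12 13 6 9 3 15 11)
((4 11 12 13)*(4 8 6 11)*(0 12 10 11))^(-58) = (0 13 6 12 8)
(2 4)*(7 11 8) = (2 4)(7 11 8) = [0, 1, 4, 3, 2, 5, 6, 11, 7, 9, 10, 8]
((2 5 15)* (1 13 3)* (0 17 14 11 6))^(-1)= (0 6 11 14 17)(1 3 13)(2 15 5)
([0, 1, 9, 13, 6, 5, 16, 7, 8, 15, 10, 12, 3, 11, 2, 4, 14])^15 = [0, 1, 9, 12, 6, 5, 16, 7, 8, 15, 10, 13, 11, 3, 2, 4, 14]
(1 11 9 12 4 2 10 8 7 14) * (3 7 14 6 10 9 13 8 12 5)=(1 11 13 8 14)(2 9 5 3 7 6 10 12 4)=[0, 11, 9, 7, 2, 3, 10, 6, 14, 5, 12, 13, 4, 8, 1]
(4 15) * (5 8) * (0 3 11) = (0 3 11)(4 15)(5 8) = [3, 1, 2, 11, 15, 8, 6, 7, 5, 9, 10, 0, 12, 13, 14, 4]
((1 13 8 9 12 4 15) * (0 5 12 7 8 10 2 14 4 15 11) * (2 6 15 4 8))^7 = (0 12 11 5 4)(1 10 15 13 6)(2 8 7 14 9)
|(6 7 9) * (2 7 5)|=5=|(2 7 9 6 5)|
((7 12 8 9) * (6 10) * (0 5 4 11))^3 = (0 11 4 5)(6 10)(7 9 8 12)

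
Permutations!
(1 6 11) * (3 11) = (1 6 3 11) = [0, 6, 2, 11, 4, 5, 3, 7, 8, 9, 10, 1]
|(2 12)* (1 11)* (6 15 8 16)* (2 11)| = |(1 2 12 11)(6 15 8 16)| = 4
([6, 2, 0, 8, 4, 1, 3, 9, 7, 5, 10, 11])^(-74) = [1, 9, 5, 0, 4, 7, 2, 3, 6, 8, 10, 11]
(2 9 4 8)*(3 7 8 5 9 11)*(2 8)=[0, 1, 11, 7, 5, 9, 6, 2, 8, 4, 10, 3]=(2 11 3 7)(4 5 9)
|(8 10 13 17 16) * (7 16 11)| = 7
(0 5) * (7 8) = (0 5)(7 8) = [5, 1, 2, 3, 4, 0, 6, 8, 7]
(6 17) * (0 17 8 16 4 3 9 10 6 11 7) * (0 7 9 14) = [17, 1, 2, 14, 3, 5, 8, 7, 16, 10, 6, 9, 12, 13, 0, 15, 4, 11] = (0 17 11 9 10 6 8 16 4 3 14)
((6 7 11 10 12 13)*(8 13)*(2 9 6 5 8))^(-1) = ((2 9 6 7 11 10 12)(5 8 13))^(-1) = (2 12 10 11 7 6 9)(5 13 8)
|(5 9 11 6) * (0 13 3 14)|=4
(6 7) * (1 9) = (1 9)(6 7) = [0, 9, 2, 3, 4, 5, 7, 6, 8, 1]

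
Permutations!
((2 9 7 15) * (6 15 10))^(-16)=((2 9 7 10 6 15))^(-16)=(2 7 6)(9 10 15)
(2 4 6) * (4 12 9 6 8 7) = (2 12 9 6)(4 8 7) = [0, 1, 12, 3, 8, 5, 2, 4, 7, 6, 10, 11, 9]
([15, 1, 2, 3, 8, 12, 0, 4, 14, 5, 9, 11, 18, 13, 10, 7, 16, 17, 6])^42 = (0 10)(4 12)(5 7)(6 14)(8 18)(9 15)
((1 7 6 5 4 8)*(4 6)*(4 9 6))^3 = ((1 7 9 6 5 4 8))^3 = (1 6 8 9 4 7 5)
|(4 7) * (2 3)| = |(2 3)(4 7)| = 2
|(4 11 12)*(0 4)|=4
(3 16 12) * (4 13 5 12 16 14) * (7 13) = (16)(3 14 4 7 13 5 12) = [0, 1, 2, 14, 7, 12, 6, 13, 8, 9, 10, 11, 3, 5, 4, 15, 16]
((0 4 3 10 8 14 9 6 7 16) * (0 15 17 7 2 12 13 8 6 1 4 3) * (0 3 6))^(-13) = (0 10 3 4 1 9 14 8 13 12 2 6)(7 17 15 16)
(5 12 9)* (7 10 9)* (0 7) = (0 7 10 9 5 12) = [7, 1, 2, 3, 4, 12, 6, 10, 8, 5, 9, 11, 0]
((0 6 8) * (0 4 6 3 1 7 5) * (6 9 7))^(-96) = ((0 3 1 6 8 4 9 7 5))^(-96) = (0 6 9)(1 4 5)(3 8 7)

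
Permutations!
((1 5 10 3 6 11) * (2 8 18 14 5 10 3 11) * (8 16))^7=((1 10 11)(2 16 8 18 14 5 3 6))^7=(1 10 11)(2 6 3 5 14 18 8 16)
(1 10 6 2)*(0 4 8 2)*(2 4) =(0 2 1 10 6)(4 8) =[2, 10, 1, 3, 8, 5, 0, 7, 4, 9, 6]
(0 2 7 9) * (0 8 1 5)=(0 2 7 9 8 1 5)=[2, 5, 7, 3, 4, 0, 6, 9, 1, 8]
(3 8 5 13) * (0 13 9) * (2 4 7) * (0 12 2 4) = (0 13 3 8 5 9 12 2)(4 7) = [13, 1, 0, 8, 7, 9, 6, 4, 5, 12, 10, 11, 2, 3]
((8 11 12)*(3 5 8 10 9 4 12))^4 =(12) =((3 5 8 11)(4 12 10 9))^4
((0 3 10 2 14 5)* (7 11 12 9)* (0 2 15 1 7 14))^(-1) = (0 2 5 14 9 12 11 7 1 15 10 3)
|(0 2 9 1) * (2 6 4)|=6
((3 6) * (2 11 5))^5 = ((2 11 5)(3 6))^5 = (2 5 11)(3 6)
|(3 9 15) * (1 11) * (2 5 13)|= 6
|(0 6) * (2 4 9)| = |(0 6)(2 4 9)| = 6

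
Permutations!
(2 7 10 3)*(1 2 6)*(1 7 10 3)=(1 2 10)(3 6 7)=[0, 2, 10, 6, 4, 5, 7, 3, 8, 9, 1]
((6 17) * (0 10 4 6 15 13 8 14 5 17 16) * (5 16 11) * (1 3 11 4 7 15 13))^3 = ((0 10 7 15 1 3 11 5 17 13 8 14 16)(4 6))^3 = (0 15 11 13 16 7 3 17 14 10 1 5 8)(4 6)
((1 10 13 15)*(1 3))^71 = ((1 10 13 15 3))^71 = (1 10 13 15 3)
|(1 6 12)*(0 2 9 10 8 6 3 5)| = |(0 2 9 10 8 6 12 1 3 5)| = 10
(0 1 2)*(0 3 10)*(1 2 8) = (0 2 3 10)(1 8) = [2, 8, 3, 10, 4, 5, 6, 7, 1, 9, 0]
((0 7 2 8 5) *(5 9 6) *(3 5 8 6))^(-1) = ((0 7 2 6 8 9 3 5))^(-1) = (0 5 3 9 8 6 2 7)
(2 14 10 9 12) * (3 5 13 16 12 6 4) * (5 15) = [0, 1, 14, 15, 3, 13, 4, 7, 8, 6, 9, 11, 2, 16, 10, 5, 12] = (2 14 10 9 6 4 3 15 5 13 16 12)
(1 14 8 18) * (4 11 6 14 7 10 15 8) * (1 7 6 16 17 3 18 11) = (1 6 14 4)(3 18 7 10 15 8 11 16 17) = [0, 6, 2, 18, 1, 5, 14, 10, 11, 9, 15, 16, 12, 13, 4, 8, 17, 3, 7]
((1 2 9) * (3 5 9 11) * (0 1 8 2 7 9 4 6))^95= ((0 1 7 9 8 2 11 3 5 4 6))^95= (0 3 9 6 11 7 4 2 1 5 8)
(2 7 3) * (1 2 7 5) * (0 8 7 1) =(0 8 7 3 1 2 5) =[8, 2, 5, 1, 4, 0, 6, 3, 7]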